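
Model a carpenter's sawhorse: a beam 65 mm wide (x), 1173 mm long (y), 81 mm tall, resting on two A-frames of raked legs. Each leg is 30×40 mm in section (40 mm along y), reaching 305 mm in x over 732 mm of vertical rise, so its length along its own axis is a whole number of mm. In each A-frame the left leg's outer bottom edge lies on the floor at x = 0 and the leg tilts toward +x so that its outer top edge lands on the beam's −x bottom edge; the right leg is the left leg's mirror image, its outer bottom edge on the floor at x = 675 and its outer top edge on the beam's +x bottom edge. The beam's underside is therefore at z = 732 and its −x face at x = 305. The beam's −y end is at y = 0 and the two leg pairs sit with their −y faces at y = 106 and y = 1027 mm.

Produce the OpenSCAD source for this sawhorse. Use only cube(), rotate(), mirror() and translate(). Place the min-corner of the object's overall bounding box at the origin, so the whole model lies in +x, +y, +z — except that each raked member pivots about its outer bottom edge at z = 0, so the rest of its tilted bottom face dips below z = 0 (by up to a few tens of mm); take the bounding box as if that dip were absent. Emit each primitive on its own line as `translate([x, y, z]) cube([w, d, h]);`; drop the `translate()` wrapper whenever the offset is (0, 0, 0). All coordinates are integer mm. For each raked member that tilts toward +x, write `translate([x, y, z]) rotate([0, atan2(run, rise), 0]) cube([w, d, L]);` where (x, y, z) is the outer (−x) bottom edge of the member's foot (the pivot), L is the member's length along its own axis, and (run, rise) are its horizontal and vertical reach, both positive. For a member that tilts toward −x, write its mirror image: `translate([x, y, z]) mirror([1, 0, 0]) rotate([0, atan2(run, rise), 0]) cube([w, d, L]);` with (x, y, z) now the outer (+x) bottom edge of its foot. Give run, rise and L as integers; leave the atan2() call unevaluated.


translate([305, 0, 732]) cube([65, 1173, 81]);
translate([0, 106, 0]) rotate([0, atan2(305, 732), 0]) cube([30, 40, 793]);
translate([675, 106, 0]) mirror([1, 0, 0]) rotate([0, atan2(305, 732), 0]) cube([30, 40, 793]);
translate([0, 1027, 0]) rotate([0, atan2(305, 732), 0]) cube([30, 40, 793]);
translate([675, 1027, 0]) mirror([1, 0, 0]) rotate([0, atan2(305, 732), 0]) cube([30, 40, 793]);


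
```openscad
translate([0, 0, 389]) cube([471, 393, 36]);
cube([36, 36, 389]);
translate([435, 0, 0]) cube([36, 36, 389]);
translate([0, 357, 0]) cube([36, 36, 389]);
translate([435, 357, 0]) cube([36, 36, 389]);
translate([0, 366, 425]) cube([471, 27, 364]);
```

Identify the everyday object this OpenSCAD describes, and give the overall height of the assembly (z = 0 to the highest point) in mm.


A chair. The overall height is 789 mm.

A slab on four corner posts with a tall panel at the back — a chair. The seat slab sits at z = 389 with thickness 36, and the 364 mm backrest starts at the seat top, so the overall height is 389 + 36 + 364 = 789 mm.


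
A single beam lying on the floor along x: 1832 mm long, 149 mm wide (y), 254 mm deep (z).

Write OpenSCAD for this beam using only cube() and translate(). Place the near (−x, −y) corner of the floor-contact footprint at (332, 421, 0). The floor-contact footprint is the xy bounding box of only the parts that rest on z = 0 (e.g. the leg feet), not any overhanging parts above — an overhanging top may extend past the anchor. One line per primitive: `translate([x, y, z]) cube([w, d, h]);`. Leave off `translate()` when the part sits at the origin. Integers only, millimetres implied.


translate([332, 421, 0]) cube([1832, 149, 254]);


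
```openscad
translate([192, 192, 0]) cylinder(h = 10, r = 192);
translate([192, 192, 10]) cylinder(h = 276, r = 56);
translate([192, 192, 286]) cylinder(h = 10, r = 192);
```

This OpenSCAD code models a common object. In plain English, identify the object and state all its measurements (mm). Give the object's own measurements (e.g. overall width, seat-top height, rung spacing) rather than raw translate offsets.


A spool: two coaxial disc flanges of radius 192 mm and thickness 10 mm, joined by a core cylinder of radius 56 mm and height 276 mm. The lower flange rests on z = 0 and the three cylinders share a vertical axis.


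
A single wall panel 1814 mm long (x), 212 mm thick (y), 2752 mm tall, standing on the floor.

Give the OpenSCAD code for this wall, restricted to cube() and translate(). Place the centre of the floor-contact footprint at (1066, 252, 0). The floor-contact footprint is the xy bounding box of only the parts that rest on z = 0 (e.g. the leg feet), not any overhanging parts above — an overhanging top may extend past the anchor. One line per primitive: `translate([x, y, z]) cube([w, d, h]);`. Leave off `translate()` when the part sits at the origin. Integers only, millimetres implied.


translate([159, 146, 0]) cube([1814, 212, 2752]);


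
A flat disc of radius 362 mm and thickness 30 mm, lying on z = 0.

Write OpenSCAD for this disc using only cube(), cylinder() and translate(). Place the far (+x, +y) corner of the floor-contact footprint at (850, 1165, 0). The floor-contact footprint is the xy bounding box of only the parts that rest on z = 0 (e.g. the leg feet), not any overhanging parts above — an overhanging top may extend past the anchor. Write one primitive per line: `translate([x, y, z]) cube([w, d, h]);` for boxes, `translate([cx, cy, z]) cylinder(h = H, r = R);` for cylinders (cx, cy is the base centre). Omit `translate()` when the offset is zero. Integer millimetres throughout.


translate([488, 803, 0]) cylinder(h = 30, r = 362);


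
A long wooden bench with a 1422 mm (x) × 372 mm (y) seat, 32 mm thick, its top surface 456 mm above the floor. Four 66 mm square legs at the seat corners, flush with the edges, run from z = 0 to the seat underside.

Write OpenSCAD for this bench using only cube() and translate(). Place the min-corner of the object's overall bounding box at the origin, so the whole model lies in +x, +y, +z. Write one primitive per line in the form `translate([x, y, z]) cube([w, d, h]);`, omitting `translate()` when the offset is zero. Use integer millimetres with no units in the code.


translate([0, 0, 424]) cube([1422, 372, 32]);
cube([66, 66, 424]);
translate([0, 306, 0]) cube([66, 66, 424]);
translate([1356, 0, 0]) cube([66, 66, 424]);
translate([1356, 306, 0]) cube([66, 66, 424]);


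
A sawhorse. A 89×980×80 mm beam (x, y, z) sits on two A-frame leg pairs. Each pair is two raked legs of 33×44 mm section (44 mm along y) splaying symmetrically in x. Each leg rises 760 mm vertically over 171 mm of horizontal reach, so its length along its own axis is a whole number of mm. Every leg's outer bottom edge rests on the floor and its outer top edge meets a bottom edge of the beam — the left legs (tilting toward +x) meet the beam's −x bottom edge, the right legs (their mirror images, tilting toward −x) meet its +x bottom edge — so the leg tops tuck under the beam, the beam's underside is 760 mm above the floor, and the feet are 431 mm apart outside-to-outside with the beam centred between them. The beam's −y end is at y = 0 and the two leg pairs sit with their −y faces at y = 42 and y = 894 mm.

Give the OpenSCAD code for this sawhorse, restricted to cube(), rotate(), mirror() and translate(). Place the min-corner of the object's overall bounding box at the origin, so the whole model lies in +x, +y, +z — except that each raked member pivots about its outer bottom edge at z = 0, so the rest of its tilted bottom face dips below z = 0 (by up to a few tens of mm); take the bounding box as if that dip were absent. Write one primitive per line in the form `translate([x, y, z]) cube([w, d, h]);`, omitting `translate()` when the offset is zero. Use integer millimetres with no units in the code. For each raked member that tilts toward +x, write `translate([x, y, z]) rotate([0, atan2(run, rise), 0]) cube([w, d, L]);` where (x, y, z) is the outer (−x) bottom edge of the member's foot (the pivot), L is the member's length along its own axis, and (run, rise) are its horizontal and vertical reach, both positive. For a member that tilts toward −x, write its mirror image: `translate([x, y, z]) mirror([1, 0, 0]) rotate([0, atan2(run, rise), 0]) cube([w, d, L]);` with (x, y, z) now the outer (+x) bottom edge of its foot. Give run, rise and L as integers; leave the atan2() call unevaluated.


translate([171, 0, 760]) cube([89, 980, 80]);
translate([0, 42, 0]) rotate([0, atan2(171, 760), 0]) cube([33, 44, 779]);
translate([431, 42, 0]) mirror([1, 0, 0]) rotate([0, atan2(171, 760), 0]) cube([33, 44, 779]);
translate([0, 894, 0]) rotate([0, atan2(171, 760), 0]) cube([33, 44, 779]);
translate([431, 894, 0]) mirror([1, 0, 0]) rotate([0, atan2(171, 760), 0]) cube([33, 44, 779]);


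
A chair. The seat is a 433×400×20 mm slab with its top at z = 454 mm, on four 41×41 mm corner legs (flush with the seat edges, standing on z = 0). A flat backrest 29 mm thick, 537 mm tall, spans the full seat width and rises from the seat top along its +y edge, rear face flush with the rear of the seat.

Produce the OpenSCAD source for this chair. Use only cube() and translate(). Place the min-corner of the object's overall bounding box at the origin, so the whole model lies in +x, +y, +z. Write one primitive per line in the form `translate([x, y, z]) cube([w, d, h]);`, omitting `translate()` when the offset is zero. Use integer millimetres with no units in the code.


translate([0, 0, 434]) cube([433, 400, 20]);
cube([41, 41, 434]);
translate([392, 0, 0]) cube([41, 41, 434]);
translate([0, 359, 0]) cube([41, 41, 434]);
translate([392, 359, 0]) cube([41, 41, 434]);
translate([0, 371, 454]) cube([433, 29, 537]);


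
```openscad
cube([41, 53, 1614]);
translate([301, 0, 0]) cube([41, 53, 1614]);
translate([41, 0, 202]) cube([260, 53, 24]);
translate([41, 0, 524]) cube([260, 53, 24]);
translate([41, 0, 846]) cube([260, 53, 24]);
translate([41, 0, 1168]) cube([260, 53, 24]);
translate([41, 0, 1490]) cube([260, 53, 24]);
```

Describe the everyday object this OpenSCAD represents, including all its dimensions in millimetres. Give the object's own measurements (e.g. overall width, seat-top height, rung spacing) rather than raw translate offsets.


A straight ladder. Two 41×53 mm vertical rails, 1614 mm tall, stand 342 mm apart (outside-to-outside) with their front faces coplanar on the −y side. 5 rungs, each 53 mm deep and 24 mm tall, span between the inner faces of the rails, front faces flush with the rails. The lowest rung's underside is at z = 202 mm and rungs are spaced 322 mm apart (underside to underside).


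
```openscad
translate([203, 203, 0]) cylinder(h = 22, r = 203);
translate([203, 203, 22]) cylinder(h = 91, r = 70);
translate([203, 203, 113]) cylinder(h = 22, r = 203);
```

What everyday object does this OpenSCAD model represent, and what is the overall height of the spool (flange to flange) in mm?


A spool. The overall height is 135 mm.

Three coaxial cylinders, large–small–large — a spool. Two 22 mm flanges and a 91 mm core give 22 + 91 + 22 = 135 mm.


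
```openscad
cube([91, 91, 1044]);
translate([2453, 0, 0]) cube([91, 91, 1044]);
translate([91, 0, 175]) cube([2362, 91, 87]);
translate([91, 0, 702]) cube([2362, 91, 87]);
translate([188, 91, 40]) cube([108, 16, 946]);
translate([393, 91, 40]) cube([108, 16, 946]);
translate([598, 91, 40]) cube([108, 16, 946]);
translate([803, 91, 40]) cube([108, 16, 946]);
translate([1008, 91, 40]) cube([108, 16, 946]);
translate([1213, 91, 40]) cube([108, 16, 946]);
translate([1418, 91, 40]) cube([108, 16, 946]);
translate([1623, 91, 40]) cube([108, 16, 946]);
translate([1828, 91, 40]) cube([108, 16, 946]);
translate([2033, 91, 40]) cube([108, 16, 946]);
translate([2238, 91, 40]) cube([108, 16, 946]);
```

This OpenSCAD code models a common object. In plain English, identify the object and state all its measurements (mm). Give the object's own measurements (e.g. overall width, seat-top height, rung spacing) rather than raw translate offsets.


A fence section. Two 91×91 mm posts, 1044 mm tall, stand on the floor with a clear span of 2362 mm between their inner faces. Two horizontal rails of 91×87 mm section span the gap between the posts with their undersides at z = 175 mm and z = 702 mm, flush with the posts' −y face. 11 pickets, each 108 mm wide, 16 mm thick and 946 mm tall, are fixed to the +y face of the rails with their bottoms at z = 40 mm, spaced across the span with a 97 mm gap after the −x post and between neighbouring pickets, with 107 mm left before the +x post.


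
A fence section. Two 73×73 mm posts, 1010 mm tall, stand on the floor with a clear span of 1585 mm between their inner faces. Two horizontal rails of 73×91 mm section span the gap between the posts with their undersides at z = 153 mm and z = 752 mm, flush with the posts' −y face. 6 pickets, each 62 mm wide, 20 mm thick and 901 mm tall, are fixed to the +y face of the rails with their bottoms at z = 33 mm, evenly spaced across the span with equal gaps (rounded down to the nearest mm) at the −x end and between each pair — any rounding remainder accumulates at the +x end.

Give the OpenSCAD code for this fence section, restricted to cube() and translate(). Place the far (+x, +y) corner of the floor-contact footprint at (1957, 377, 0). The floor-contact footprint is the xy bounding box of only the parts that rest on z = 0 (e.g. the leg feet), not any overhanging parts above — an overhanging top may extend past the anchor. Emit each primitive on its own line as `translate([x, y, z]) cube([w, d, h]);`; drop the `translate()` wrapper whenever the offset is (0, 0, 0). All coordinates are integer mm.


translate([226, 304, 0]) cube([73, 73, 1010]);
translate([1884, 304, 0]) cube([73, 73, 1010]);
translate([299, 304, 153]) cube([1585, 73, 91]);
translate([299, 304, 752]) cube([1585, 73, 91]);
translate([472, 377, 33]) cube([62, 20, 901]);
translate([707, 377, 33]) cube([62, 20, 901]);
translate([942, 377, 33]) cube([62, 20, 901]);
translate([1177, 377, 33]) cube([62, 20, 901]);
translate([1412, 377, 33]) cube([62, 20, 901]);
translate([1647, 377, 33]) cube([62, 20, 901]);


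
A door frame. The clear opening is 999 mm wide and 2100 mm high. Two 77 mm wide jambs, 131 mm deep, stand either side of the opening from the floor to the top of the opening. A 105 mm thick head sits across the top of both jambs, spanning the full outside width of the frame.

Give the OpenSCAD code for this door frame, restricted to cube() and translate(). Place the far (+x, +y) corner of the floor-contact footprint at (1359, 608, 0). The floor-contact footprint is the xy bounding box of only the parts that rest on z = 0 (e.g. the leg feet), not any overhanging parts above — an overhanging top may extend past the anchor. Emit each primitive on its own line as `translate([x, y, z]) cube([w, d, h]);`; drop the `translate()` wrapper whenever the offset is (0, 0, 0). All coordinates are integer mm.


translate([206, 477, 0]) cube([77, 131, 2100]);
translate([1282, 477, 0]) cube([77, 131, 2100]);
translate([206, 477, 2100]) cube([1153, 131, 105]);


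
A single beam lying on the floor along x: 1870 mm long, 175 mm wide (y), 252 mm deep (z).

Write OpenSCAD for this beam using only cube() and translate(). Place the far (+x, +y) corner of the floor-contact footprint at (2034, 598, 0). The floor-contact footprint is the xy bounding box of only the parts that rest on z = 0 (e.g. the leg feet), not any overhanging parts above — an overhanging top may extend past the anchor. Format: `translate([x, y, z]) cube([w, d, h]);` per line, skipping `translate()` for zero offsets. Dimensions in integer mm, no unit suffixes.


translate([164, 423, 0]) cube([1870, 175, 252]);


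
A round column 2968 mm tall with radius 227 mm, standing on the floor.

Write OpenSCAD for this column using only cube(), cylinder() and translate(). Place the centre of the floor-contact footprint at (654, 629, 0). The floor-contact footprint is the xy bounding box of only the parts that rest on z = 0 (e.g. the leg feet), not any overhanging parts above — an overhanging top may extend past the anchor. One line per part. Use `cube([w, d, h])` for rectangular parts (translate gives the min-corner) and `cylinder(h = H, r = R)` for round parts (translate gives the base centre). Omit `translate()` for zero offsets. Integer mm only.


translate([654, 629, 0]) cylinder(h = 2968, r = 227);


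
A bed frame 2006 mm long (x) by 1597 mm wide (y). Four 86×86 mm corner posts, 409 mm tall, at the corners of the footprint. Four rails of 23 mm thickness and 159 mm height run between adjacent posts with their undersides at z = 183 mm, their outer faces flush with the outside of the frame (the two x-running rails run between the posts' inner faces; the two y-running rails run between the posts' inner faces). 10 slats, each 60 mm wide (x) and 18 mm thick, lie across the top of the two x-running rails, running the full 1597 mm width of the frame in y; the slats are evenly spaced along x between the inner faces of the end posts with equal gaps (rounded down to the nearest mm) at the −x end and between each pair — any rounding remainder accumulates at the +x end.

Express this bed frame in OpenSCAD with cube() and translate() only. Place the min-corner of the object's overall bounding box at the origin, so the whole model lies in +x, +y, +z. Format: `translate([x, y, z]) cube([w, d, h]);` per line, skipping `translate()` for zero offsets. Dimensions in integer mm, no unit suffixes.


cube([86, 86, 409]);
translate([0, 1511, 0]) cube([86, 86, 409]);
translate([1920, 0, 0]) cube([86, 86, 409]);
translate([1920, 1511, 0]) cube([86, 86, 409]);
translate([86, 0, 183]) cube([1834, 23, 159]);
translate([86, 1574, 183]) cube([1834, 23, 159]);
translate([0, 86, 183]) cube([23, 1425, 159]);
translate([1983, 86, 183]) cube([23, 1425, 159]);
translate([198, 0, 342]) cube([60, 1597, 18]);
translate([370, 0, 342]) cube([60, 1597, 18]);
translate([542, 0, 342]) cube([60, 1597, 18]);
translate([714, 0, 342]) cube([60, 1597, 18]);
translate([886, 0, 342]) cube([60, 1597, 18]);
translate([1058, 0, 342]) cube([60, 1597, 18]);
translate([1230, 0, 342]) cube([60, 1597, 18]);
translate([1402, 0, 342]) cube([60, 1597, 18]);
translate([1574, 0, 342]) cube([60, 1597, 18]);
translate([1746, 0, 342]) cube([60, 1597, 18]);


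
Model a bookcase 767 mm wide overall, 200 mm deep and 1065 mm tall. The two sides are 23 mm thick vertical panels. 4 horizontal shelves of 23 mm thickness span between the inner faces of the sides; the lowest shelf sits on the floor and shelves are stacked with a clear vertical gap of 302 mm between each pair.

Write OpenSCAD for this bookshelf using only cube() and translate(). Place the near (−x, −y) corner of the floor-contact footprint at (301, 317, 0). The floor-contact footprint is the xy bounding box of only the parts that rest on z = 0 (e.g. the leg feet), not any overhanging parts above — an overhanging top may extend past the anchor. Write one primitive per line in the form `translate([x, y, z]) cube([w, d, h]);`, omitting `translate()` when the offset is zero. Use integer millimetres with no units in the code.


translate([301, 317, 0]) cube([23, 200, 1065]);
translate([1045, 317, 0]) cube([23, 200, 1065]);
translate([324, 317, 0]) cube([721, 200, 23]);
translate([324, 317, 325]) cube([721, 200, 23]);
translate([324, 317, 650]) cube([721, 200, 23]);
translate([324, 317, 975]) cube([721, 200, 23]);


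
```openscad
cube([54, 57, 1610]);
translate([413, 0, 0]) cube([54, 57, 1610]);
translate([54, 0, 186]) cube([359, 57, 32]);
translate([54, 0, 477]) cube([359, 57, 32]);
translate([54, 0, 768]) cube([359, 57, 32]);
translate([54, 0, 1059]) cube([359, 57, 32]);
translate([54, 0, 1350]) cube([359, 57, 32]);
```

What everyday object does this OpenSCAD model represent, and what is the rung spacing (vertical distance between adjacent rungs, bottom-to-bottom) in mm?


A ladder. The rung spacing is 291 mm.

Two tall 54×57 posts with 5 short bars between them — a ladder. Adjacent rungs sit at z = 186 and z = 477, so the spacing is 477 − 186 = 291 mm.


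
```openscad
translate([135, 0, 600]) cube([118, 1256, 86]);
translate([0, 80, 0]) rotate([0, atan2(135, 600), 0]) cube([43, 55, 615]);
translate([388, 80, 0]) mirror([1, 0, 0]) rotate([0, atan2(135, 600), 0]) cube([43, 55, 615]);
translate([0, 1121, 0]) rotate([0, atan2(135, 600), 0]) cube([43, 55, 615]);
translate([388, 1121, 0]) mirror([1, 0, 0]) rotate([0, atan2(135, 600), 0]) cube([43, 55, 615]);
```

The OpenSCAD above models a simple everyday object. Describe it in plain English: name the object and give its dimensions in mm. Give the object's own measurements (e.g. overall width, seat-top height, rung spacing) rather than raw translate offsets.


A sawhorse. A 118×1256×86 mm beam (x, y, z) sits on two A-frame leg pairs. Each pair is two raked legs of 43×55 mm section (55 mm along y) splaying symmetrically in x. Each leg rises 600 mm vertically over 135 mm of horizontal reach and is 615 mm long along its own axis. Every leg's outer bottom edge rests on the floor and its outer top edge meets a bottom edge of the beam — the left legs (tilting toward +x) meet the beam's −x bottom edge, the right legs (their mirror images, tilting toward −x) meet its +x bottom edge — so the leg tops tuck under the beam, the beam's underside is 600 mm above the floor, and the feet are 388 mm apart outside-to-outside with the beam centred between them. The two leg pairs are set in 80 mm from either end of the beam.


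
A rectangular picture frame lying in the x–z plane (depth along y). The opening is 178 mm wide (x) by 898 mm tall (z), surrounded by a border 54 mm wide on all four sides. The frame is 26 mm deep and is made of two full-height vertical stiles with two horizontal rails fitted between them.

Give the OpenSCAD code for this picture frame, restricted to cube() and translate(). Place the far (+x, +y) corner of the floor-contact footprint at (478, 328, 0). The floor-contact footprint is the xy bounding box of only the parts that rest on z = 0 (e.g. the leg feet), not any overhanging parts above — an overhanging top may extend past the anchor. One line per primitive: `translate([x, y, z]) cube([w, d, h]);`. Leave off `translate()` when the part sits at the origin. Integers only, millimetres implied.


translate([192, 302, 0]) cube([54, 26, 1006]);
translate([424, 302, 0]) cube([54, 26, 1006]);
translate([246, 302, 0]) cube([178, 26, 54]);
translate([246, 302, 952]) cube([178, 26, 54]);


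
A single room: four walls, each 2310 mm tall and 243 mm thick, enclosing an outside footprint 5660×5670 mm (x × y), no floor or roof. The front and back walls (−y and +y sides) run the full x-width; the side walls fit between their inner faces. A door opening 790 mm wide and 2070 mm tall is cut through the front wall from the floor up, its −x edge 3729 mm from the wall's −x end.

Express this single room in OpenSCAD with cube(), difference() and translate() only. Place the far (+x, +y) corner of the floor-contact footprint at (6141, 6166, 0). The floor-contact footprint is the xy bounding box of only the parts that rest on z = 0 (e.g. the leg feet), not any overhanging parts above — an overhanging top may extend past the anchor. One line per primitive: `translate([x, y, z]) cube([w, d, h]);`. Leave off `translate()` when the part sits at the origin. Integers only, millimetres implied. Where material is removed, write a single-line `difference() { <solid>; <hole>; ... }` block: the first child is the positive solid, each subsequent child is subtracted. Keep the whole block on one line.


difference() { translate([481, 496, 0]) cube([5660, 243, 2310]); translate([4210, 496, 0]) cube([790, 243, 2070]); }
translate([481, 5923, 0]) cube([5660, 243, 2310]);
translate([481, 739, 0]) cube([243, 5184, 2310]);
translate([5898, 739, 0]) cube([243, 5184, 2310]);


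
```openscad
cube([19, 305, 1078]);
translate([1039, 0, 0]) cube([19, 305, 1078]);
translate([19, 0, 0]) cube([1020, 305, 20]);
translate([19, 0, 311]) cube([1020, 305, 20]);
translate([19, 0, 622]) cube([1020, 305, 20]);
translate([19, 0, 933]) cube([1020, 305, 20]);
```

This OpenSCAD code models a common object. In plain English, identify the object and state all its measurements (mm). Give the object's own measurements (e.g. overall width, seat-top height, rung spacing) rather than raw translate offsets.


An open bookshelf. Two side panels, each 19 mm thick, 305 mm deep and 1078 mm tall, stand 1058 mm apart (outside-to-outside). Between them sit 4 shelves, each 20 mm thick and 305 mm deep, spanning the full gap between the sides. The bottom shelf rests on the floor (its underside at z = 0) and the clear gap between one shelf's top and the next shelf's underside is 291 mm.


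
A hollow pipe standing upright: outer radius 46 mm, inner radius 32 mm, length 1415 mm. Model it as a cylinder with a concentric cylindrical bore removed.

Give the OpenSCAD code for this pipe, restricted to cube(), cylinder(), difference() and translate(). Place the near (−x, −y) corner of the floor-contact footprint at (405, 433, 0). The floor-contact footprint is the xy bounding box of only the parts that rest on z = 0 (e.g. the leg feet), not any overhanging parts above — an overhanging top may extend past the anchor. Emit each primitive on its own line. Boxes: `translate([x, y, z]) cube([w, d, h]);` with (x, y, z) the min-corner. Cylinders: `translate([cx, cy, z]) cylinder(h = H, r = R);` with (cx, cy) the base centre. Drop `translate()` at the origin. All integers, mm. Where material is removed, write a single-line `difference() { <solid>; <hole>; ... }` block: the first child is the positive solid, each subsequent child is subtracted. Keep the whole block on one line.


difference() { translate([451, 479, 0]) cylinder(h = 1415, r = 46); translate([451, 479, 0]) cylinder(h = 1415, r = 32); }


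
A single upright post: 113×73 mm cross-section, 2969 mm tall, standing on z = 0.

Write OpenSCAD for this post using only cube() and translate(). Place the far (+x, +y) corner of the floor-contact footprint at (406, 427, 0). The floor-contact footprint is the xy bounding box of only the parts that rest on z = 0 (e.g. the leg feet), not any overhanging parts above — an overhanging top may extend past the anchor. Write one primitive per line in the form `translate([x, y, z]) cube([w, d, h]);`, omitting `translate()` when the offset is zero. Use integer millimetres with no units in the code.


translate([293, 354, 0]) cube([113, 73, 2969]);


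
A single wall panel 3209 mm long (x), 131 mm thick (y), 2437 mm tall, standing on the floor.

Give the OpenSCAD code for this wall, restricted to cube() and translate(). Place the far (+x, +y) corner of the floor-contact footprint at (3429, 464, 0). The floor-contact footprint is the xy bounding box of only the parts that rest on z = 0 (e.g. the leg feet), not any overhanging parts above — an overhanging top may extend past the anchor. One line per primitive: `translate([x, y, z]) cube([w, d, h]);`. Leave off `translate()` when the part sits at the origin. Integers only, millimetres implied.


translate([220, 333, 0]) cube([3209, 131, 2437]);


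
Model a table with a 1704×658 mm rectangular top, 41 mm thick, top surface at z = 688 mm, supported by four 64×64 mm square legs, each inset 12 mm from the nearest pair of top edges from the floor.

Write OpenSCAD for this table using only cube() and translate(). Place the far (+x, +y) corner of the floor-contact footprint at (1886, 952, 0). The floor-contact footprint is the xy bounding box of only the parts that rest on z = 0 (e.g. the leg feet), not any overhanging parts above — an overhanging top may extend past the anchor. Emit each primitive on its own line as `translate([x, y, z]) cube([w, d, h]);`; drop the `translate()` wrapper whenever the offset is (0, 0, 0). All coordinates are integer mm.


translate([194, 306, 647]) cube([1704, 658, 41]);
translate([206, 318, 0]) cube([64, 64, 647]);
translate([1822, 318, 0]) cube([64, 64, 647]);
translate([206, 888, 0]) cube([64, 64, 647]);
translate([1822, 888, 0]) cube([64, 64, 647]);


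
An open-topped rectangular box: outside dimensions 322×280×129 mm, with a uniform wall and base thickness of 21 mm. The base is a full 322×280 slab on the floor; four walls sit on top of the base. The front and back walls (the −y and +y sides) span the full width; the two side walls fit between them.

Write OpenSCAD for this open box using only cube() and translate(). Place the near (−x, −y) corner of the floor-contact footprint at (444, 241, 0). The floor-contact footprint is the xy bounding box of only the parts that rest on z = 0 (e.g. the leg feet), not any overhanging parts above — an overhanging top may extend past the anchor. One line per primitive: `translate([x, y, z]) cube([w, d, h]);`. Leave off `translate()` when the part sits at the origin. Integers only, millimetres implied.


translate([444, 241, 0]) cube([322, 280, 21]);
translate([444, 241, 21]) cube([322, 21, 108]);
translate([444, 500, 21]) cube([322, 21, 108]);
translate([444, 262, 21]) cube([21, 238, 108]);
translate([745, 262, 21]) cube([21, 238, 108]);


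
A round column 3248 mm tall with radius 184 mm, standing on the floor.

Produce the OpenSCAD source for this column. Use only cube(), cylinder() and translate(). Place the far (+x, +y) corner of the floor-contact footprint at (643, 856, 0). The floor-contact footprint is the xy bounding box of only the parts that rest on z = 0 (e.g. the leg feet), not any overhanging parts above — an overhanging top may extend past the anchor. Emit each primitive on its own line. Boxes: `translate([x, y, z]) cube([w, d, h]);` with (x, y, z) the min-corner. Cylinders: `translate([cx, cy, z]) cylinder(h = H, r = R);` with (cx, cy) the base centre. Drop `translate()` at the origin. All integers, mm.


translate([459, 672, 0]) cylinder(h = 3248, r = 184);


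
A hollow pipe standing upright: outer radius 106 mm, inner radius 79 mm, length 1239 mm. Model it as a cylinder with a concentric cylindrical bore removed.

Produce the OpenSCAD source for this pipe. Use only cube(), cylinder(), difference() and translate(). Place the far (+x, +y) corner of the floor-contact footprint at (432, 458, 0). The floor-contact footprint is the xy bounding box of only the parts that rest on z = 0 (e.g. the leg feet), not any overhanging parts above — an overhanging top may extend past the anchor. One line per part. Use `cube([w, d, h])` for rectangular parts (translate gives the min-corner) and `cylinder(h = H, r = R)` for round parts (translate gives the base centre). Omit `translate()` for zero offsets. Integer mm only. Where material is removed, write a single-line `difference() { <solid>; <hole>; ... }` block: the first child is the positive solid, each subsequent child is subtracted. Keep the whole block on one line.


difference() { translate([326, 352, 0]) cylinder(h = 1239, r = 106); translate([326, 352, 0]) cylinder(h = 1239, r = 79); }


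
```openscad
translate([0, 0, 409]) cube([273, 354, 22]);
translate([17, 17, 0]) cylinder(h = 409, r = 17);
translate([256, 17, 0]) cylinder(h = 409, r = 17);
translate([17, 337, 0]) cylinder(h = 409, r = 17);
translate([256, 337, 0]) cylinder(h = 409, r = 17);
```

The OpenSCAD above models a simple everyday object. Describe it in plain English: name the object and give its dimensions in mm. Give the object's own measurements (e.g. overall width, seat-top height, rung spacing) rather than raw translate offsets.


A four-legged stool. The seat is a 273×354×22 mm slab whose top surface is at z = 431 mm; four round legs, each 34 mm in diameter, run from the floor (z = 0) to the underside of the seat, each leg's axis is inset half a diameter from the nearest pair of seat edges (so the leg's bounding box is flush with the corner).


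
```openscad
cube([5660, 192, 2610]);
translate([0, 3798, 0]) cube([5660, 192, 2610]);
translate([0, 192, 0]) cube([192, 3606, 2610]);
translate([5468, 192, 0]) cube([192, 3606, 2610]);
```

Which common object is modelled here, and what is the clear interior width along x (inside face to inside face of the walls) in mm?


A house (or room) frame. The interior width is 5276 mm.

Four 2610 mm walls enclosing a rectangle with no floor or roof — a room or house frame. Outside width is 5660 mm and wall thickness is 192 mm, so the interior width is 5660 − 2 × 192 = 5276 mm.


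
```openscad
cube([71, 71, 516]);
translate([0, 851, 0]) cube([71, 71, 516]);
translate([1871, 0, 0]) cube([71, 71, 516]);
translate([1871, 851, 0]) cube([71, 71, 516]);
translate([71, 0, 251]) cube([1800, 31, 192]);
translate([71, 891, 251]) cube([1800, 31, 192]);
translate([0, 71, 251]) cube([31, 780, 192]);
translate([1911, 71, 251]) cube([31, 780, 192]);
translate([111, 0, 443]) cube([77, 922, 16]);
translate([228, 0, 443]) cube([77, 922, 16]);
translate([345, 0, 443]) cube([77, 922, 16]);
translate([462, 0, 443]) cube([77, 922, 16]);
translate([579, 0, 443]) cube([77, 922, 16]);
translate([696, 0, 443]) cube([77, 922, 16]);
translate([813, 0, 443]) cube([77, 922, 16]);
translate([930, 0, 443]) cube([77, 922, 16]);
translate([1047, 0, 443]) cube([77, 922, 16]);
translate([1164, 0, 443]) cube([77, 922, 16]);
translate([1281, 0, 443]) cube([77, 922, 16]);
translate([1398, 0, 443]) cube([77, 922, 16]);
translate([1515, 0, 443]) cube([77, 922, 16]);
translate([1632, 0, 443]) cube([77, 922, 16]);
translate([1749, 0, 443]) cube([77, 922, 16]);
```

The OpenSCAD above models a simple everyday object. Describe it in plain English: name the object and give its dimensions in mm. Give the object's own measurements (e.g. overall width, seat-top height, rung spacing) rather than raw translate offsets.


A bed frame 1942 mm long (x) by 922 mm wide (y). Four 71×71 mm corner posts, 516 mm tall, at the corners of the footprint. Four rails of 31 mm thickness and 192 mm height run between adjacent posts with their undersides at z = 251 mm, their outer faces flush with the outside of the frame (the two x-running rails run between the posts' inner faces; the two y-running rails run between the posts' inner faces). 15 slats, each 77 mm wide (x) and 16 mm thick, lie across the top of the two x-running rails, running the full 922 mm width of the frame in y; along x they sit between the end posts with a 40 mm gap after the −x posts and between neighbouring slats, leaving 45 mm before the +x posts.


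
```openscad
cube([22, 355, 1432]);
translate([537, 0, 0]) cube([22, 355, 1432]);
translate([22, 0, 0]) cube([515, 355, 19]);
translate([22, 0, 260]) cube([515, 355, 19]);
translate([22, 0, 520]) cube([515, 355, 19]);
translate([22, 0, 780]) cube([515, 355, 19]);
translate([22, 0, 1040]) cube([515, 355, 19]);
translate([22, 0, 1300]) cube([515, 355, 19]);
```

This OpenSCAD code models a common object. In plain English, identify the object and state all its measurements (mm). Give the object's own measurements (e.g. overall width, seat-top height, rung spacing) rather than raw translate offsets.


An open bookshelf. Two side panels, each 22 mm thick, 355 mm deep and 1432 mm tall, stand 559 mm apart (outside-to-outside). Between them sit 6 shelves, each 19 mm thick and 355 mm deep, spanning the full gap between the sides. The bottom shelf rests on the floor (its underside at z = 0) and the clear gap between one shelf's top and the next shelf's underside is 241 mm.


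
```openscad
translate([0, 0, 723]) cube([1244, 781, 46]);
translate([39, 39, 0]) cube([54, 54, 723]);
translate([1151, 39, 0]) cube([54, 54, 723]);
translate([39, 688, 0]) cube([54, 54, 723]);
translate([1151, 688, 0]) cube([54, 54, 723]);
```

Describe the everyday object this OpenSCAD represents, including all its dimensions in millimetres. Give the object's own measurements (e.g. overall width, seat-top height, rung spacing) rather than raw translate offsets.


A rectangular dining table. The top is 1244×781×46 mm with its upper surface at z = 769 mm. It stands on four 54×54 mm square legs, each inset 39 mm from the nearest pair of top edges, running from the floor to the underside of the top.


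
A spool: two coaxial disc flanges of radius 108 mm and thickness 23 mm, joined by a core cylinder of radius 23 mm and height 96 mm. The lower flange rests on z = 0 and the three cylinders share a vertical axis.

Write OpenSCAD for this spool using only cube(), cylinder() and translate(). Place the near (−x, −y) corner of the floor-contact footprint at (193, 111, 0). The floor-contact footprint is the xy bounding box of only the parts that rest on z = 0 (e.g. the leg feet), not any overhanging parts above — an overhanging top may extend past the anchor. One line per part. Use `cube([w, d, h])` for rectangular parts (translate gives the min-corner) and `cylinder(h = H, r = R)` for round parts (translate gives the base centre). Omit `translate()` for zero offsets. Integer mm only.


translate([301, 219, 0]) cylinder(h = 23, r = 108);
translate([301, 219, 23]) cylinder(h = 96, r = 23);
translate([301, 219, 119]) cylinder(h = 23, r = 108);


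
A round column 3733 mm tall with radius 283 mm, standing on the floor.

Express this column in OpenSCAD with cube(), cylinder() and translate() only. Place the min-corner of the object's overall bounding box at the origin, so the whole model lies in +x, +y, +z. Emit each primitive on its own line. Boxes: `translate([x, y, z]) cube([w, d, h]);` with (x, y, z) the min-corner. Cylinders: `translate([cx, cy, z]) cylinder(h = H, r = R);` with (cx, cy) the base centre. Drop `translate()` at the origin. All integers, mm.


translate([283, 283, 0]) cylinder(h = 3733, r = 283);


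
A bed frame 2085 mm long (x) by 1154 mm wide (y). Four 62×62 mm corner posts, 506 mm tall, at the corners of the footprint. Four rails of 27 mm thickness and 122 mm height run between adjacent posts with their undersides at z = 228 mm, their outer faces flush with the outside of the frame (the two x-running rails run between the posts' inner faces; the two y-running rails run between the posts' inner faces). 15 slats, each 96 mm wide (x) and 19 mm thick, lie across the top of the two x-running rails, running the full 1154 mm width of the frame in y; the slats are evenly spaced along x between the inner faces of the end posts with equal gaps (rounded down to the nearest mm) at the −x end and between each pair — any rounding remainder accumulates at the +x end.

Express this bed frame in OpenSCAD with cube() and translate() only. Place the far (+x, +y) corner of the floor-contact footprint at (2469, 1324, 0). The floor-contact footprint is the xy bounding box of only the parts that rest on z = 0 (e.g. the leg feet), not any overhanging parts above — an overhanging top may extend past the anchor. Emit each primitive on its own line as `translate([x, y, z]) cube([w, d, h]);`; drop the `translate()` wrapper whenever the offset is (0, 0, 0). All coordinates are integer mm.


translate([384, 170, 0]) cube([62, 62, 506]);
translate([384, 1262, 0]) cube([62, 62, 506]);
translate([2407, 170, 0]) cube([62, 62, 506]);
translate([2407, 1262, 0]) cube([62, 62, 506]);
translate([446, 170, 228]) cube([1961, 27, 122]);
translate([446, 1297, 228]) cube([1961, 27, 122]);
translate([384, 232, 228]) cube([27, 1030, 122]);
translate([2442, 232, 228]) cube([27, 1030, 122]);
translate([478, 170, 350]) cube([96, 1154, 19]);
translate([606, 170, 350]) cube([96, 1154, 19]);
translate([734, 170, 350]) cube([96, 1154, 19]);
translate([862, 170, 350]) cube([96, 1154, 19]);
translate([990, 170, 350]) cube([96, 1154, 19]);
translate([1118, 170, 350]) cube([96, 1154, 19]);
translate([1246, 170, 350]) cube([96, 1154, 19]);
translate([1374, 170, 350]) cube([96, 1154, 19]);
translate([1502, 170, 350]) cube([96, 1154, 19]);
translate([1630, 170, 350]) cube([96, 1154, 19]);
translate([1758, 170, 350]) cube([96, 1154, 19]);
translate([1886, 170, 350]) cube([96, 1154, 19]);
translate([2014, 170, 350]) cube([96, 1154, 19]);
translate([2142, 170, 350]) cube([96, 1154, 19]);
translate([2270, 170, 350]) cube([96, 1154, 19]);
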